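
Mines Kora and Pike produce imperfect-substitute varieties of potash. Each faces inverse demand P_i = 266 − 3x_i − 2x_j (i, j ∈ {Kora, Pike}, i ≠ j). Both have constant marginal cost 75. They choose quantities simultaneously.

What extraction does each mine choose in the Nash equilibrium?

23.875

Mine Kora's profit: π = x_{Kora}(266 − 3x_{Kora} − 2x_{Pike}) − 75x_{Kora}.
∂π/∂x_{Kora} = 191 − 6x_{Kora} − 2x_{Pike} = 0 ⇒ x_{Kora} = 191/6 − (1/3)x_{Pike}.
The game is symmetric, so in equilibrium x_{Pike} = x_{Kora}: the reaction function gives (4/3)x_{Kora} = 191/6, hence x_{Kora} = 23.875.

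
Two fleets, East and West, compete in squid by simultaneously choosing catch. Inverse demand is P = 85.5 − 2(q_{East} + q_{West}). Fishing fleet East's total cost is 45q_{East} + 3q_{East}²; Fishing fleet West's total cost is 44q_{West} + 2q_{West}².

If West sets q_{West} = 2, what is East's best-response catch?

Fishing fleet East's profit: π = q_{East}(85.5 − 2(q_{East} + q_{West})) − 45q_{East} − 3q_{East}².
∂π/∂q_{East} = 40.5 − 10q_{East} − 2q_{West} = 0, so q_{East} = 4.05 − 0.2q_{West}.
At q_{West} = 2: q_{East} = 4.05 − 0.2·2 = 3.65.

3.65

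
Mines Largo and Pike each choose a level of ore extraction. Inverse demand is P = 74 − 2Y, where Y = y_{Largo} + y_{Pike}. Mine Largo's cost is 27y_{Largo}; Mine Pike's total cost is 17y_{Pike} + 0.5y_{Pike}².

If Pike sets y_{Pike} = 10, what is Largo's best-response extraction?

Mine Largo's profit: π = y_{Largo}(74 − 2(y_{Largo} + y_{Pike})) − 27y_{Largo}.
∂π/∂y_{Largo} = 47 − 4y_{Largo} − 2y_{Pike} = 0, so y_{Largo} = 11.75 − 0.5y_{Pike}.
At y_{Pike} = 10: y_{Largo} = 11.75 − 0.5·10 = 6.75.

6.75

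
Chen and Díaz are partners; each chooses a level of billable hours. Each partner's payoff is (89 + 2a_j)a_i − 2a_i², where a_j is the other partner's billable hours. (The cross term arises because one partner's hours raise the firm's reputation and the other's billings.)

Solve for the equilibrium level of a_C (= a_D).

Chen's payoff is (89 + 2a_D)a_C − 2a_C².
∂π/∂a_C = 89 + 2a_D − 4a_C = 0, so a_C = 22.25 + 0.5a_D.
Setting a_C = a_D in the reaction function: a_C = 22.25 + 0.5a_C, so a_C = 22.25 / 0.5 = 44.5.

44.5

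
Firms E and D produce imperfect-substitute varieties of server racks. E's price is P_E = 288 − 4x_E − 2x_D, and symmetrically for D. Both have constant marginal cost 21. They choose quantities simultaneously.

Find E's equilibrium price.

127.8

Firm E's profit: π = x_E(288 − 4x_E − 2x_D) − 21x_E.
∂π/∂x_E = 267 − 8x_E − 2x_D = 0 ⇒ x_E = 33.375 − 0.25x_D.
Setting x_E = x_D in the reaction function: x_E = 33.375 − 0.25x_E, so x_E = 33.375 / 1.25 = 26.7.
P_E = 288 − 4·26.7 − 2·26.7 = 127.8.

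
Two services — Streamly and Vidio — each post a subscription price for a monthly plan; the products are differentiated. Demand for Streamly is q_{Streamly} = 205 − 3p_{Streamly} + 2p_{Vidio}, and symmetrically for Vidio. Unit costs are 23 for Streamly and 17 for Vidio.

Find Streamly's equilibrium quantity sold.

133.125

Streamly's profit: π = (p_{Streamly} − 23)(205 − 3p_{Streamly} + 2p_{Vidio}).
∂π/∂p_{Streamly} = 274 − 6p_{Streamly} + 2p_{Vidio} = 0 ⇒ p_{Streamly} = 137/3 + (1/3)p_{Vidio}.
Similarly p_{Vidio} = 128/3 + (1/3)p_{Streamly}.
Plugging p_{Vidio} into Streamly's best response: p_{Streamly} = 137/3 + (1/3)(128/3 + (1/3)p_{Streamly}) ⇒ (8/9)p_{Streamly} = 539/9, so p_{Streamly} = 67.375.
Then p_{Vidio} = 128/3 + (1/3)·67.375 = 65.125.
q_{Streamly} = 205 − 3·67.375 + 2·65.125 = 133.125.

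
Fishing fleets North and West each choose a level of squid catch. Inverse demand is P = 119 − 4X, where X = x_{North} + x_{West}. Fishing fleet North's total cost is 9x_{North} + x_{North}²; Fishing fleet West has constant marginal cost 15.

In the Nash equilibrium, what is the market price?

Fishing fleet North's profit: π = x_{North}(119 − 4(x_{North} + x_{West})) − 9x_{North} − x_{North}².
∂π/∂x_{North} = 110 − 10x_{North} − 4x_{West} = 0, so x_{North} = 11 − 0.4x_{West}.
For West: ∂π/∂x_{West} = 104 − 8x_{West} − 4x_{North} = 0 ⇒ x_{West} = 13 − 0.5x_{North}.
Plugging x_{West} into North's best response: x_{North} = 11 − 0.4(13 − 0.5x_{North}) ⇒ 0.8x_{North} = 5.8, so x_{North} = 7.25.
Then x_{West} = 13 − 0.5·7.25 = 9.375.
Equilibrium price: P = 119 − 4·16.625 = 52.5.

52.5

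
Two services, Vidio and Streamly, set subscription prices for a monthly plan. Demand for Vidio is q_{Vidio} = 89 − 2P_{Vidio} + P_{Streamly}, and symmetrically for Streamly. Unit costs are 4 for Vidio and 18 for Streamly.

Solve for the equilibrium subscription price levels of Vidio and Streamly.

34.2, 39.8

Vidio's profit: π = (P_{Vidio} − 4)(89 − 2P_{Vidio} + P_{Streamly}).
∂π/∂P_{Vidio} = 97 − 4P_{Vidio} + P_{Streamly} = 0 ⇒ P_{Vidio} = 24.25 + 0.25P_{Streamly}.
Similarly P_{Streamly} = 31.25 + 0.25P_{Vidio}.
Plugging P_{Streamly} into Vidio's best response: P_{Vidio} = 24.25 + 0.25(31.25 + 0.25P_{Vidio}) ⇒ 0.9375P_{Vidio} = 32.0625, so P_{Vidio} = 34.2.
Then P_{Streamly} = 31.25 + 0.25·34.2 = 39.8.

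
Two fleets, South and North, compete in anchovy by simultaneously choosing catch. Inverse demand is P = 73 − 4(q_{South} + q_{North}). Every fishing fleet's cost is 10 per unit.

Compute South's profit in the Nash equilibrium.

Fishing fleet South's profit: π = q_{South}(73 − 4(q_{South} + q_{North})) − 10q_{South}.
∂π/∂q_{South} = 63 − 8q_{South} − 4q_{North} = 0, so q_{South} = 7.875 − 0.5q_{North}.
The game is symmetric, so in equilibrium q_{North} = q_{South}: the reaction function gives 1.5q_{South} = 7.875, hence q_{South} = 5.25.
Price P = 73 − 4·10.5 = 31.
South's profit: (31 − 10)·5.25 = 110.25.

110.25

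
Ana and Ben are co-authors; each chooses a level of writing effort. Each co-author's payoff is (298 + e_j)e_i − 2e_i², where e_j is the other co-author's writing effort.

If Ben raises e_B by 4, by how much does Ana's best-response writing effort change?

Ana's payoff is (298 + e_B)e_A − 2e_A².
∂π/∂e_A = 298 + e_B − 4e_A = 0, so e_A = 74.5 + 0.25e_B.
The reaction-function slope is 0.25, so a 4-unit rise in e_B moves e_A by 0.25 × 4 = 1. Ana's best response rises — the actions are strategic complements.

1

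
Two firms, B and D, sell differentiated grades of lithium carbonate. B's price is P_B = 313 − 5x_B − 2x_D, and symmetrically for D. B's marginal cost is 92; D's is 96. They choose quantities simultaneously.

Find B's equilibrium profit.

1711.25

Firm B's profit: π = x_B(313 − 5x_B − 2x_D) − 92x_B.
∂π/∂x_B = 221 − 10x_B − 2x_D = 0 ⇒ x_B = 22.1 − 0.2x_D.
Similarly x_D = 21.7 − 0.2x_B.
Plugging x_D into B's best response: x_B = 22.1 − 0.2(21.7 − 0.2x_B) ⇒ 0.96x_B = 17.76, so x_B = 18.5.
Then x_D = 21.7 − 0.2·18.5 = 18.
P_B = 313 − 5·18.5 − 2·18 = 184.5.
Profit = (184.5 − 92)·18.5 = 1711.25.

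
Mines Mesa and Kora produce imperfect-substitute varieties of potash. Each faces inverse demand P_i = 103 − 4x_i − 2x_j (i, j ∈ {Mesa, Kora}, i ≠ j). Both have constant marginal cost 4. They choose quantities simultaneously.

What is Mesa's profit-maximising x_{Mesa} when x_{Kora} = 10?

Mine Mesa's profit: π = x_{Mesa}(103 − 4x_{Mesa} − 2x_{Kora}) − 4x_{Mesa}.
∂π/∂x_{Mesa} = 99 − 8x_{Mesa} − 2x_{Kora} = 0 ⇒ x_{Mesa} = 12.375 − 0.25x_{Kora}.
At x_{Kora} = 10: x_{Mesa} = 12.375 − 0.25·10 = 9.875.

9.875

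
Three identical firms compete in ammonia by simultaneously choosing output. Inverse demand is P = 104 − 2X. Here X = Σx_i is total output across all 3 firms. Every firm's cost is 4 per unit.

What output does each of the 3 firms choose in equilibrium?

A representative firm's profit is π_i = x_i(104 − 2X) − 4x_i, with X = x_i + Σ_{j≠i} x_j.
First-order condition: 100 − 4x_i − 2Σ_{j≠i} x_j = 0.
With identical firms, set every x_j = x: then 100 − 4x − 4x = 0, i.e. x = 100/8 = 12.5.

12.5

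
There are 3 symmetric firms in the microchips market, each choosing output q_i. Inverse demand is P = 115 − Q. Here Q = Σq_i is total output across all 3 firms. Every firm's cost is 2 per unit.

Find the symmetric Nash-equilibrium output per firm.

28.25

A representative firm's profit is π_i = q_i(115 − Q) − 2q_i, with Q = q_i + Σ_{j≠i} q_j.
First-order condition: 113 − 2q_i − Σ_{j≠i} q_j = 0.
In a symmetric equilibrium every firm chooses the same q, so Σ_{j≠i} q_j = 2q. The condition becomes 113 − 4q = 0, giving q = 113/4 = 28.25.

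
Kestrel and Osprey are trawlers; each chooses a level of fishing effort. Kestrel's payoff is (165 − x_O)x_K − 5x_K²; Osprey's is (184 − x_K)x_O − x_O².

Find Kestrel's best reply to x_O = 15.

15

Expanding Kestrel's payoff: 165x_K − x_Ox_K − 5x_K².
∂π/∂x_K = 165 − x_O − 10x_K = 0, so x_K = 16.5 − 0.1x_O.
At x_O = 15: x_K = 16.5 − 0.1·15 = 15.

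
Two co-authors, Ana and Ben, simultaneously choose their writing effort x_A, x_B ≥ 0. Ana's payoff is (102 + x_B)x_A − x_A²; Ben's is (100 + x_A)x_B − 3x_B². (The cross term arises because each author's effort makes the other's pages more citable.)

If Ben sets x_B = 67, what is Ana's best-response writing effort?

Expanding Ana's payoff: 102x_A + x_Bx_A − x_A².
∂π/∂x_A = 102 + x_B − 2x_A = 0, so x_A = 51 + 0.5x_B.
At x_B = 67: x_A = 51 + 0.5·67 = 84.5.

84.5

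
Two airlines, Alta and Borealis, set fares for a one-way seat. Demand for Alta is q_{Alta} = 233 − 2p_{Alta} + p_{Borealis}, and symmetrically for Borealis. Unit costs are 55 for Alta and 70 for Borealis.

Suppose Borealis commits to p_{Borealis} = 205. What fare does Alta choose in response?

137

Alta's profit: π = (p_{Alta} − 55)(233 − 2p_{Alta} + p_{Borealis}).
∂π/∂p_{Alta} = 343 − 4p_{Alta} + p_{Borealis} = 0 ⇒ p_{Alta} = 85.75 + 0.25p_{Borealis}.
At p_{Borealis} = 205: p_{Alta} = 85.75 + 0.25·205 = 137.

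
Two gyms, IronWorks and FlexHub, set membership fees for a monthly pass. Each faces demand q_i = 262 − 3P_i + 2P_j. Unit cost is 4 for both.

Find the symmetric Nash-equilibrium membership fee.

68.5

IronWorks's profit: π = (P_{IronWorks} − 4)(262 − 3P_{IronWorks} + 2P_{FlexHub}).
∂π/∂P_{IronWorks} = 274 − 6P_{IronWorks} + 2P_{FlexHub} = 0 ⇒ P_{IronWorks} = 137/3 + (1/3)P_{FlexHub}.
The game is symmetric, so in equilibrium P_{FlexHub} = P_{IronWorks}: the reaction function gives (2/3)P_{IronWorks} = 137/3, hence P_{IronWorks} = 68.5.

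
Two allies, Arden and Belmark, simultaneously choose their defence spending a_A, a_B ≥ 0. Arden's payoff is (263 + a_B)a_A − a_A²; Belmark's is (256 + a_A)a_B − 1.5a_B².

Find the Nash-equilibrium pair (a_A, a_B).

209, 155

Expanding Arden's payoff: 263a_A + a_Ba_A − a_A².
∂π/∂a_A = 263 + a_B − 2a_A = 0, so a_A = 131.5 + 0.5a_B.
Likewise for Belmark: a_B = 256/3 + (1/3)a_A.
Substituting the second reaction function into the first: a_A = 131.5 + 0.5(256/3 + (1/3)a_A), which gives (5/6)a_A = 1045/6 ⇒ a_A = 209.
Then a_B = 256/3 + (1/3)·209 = 155.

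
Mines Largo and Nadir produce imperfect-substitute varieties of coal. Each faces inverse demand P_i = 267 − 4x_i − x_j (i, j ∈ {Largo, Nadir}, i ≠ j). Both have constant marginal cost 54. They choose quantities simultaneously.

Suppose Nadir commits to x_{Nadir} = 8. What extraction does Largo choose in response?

Mine Largo's profit: π = x_{Largo}(267 − 4x_{Largo} − x_{Nadir}) − 54x_{Largo}.
∂π/∂x_{Largo} = 213 − 8x_{Largo} − x_{Nadir} = 0 ⇒ x_{Largo} = 26.625 − 0.125x_{Nadir}.
At x_{Nadir} = 8: x_{Largo} = 26.625 − 0.125·8 = 25.625.

25.625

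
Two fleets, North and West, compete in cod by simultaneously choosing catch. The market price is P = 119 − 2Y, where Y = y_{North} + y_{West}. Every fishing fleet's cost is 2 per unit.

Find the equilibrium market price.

Fishing fleet North's profit: π = y_{North}(119 − 2(y_{North} + y_{West})) − 2y_{North}.
∂π/∂y_{North} = 117 − 4y_{North} − 2y_{West} = 0, so y_{North} = 29.25 − 0.5y_{West}.
Setting y_{North} = y_{West} in the reaction function: y_{North} = 29.25 − 0.5y_{North}, so y_{North} = 29.25 / 1.5 = 19.5.
Equilibrium price: P = 119 − 2·39 = 41.

41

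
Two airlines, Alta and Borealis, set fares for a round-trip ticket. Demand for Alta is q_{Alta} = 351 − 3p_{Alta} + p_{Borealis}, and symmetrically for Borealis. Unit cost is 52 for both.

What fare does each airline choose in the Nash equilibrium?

101.4

Alta's profit: π = (p_{Alta} − 52)(351 − 3p_{Alta} + p_{Borealis}).
∂π/∂p_{Alta} = 507 − 6p_{Alta} + p_{Borealis} = 0 ⇒ p_{Alta} = 84.5 + (1/6)p_{Borealis}.
Setting p_{Alta} = p_{Borealis} in the reaction function: p_{Alta} = 84.5 + (1/6)p_{Alta}, so p_{Alta} = 84.5 / (5/6) = 101.4.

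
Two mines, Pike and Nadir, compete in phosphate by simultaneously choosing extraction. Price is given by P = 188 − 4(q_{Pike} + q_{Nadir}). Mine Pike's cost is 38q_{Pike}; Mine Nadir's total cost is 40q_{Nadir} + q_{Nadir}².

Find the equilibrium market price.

Mine Pike's profit: π = q_{Pike}(188 − 4(q_{Pike} + q_{Nadir})) − 38q_{Pike}.
∂π/∂q_{Pike} = 150 − 8q_{Pike} − 4q_{Nadir} = 0, so q_{Pike} = 18.75 − 0.5q_{Nadir}.
For Nadir: ∂π/∂q_{Nadir} = 148 − 10q_{Nadir} − 4q_{Pike} = 0 ⇒ q_{Nadir} = 14.8 − 0.4q_{Pike}.
Substituting the second reaction function into the first: q_{Pike} = 18.75 − 0.5(14.8 − 0.4q_{Pike}), which gives 0.8q_{Pike} = 11.35 ⇒ q_{Pike} = 14.1875.
Then q_{Nadir} = 14.8 − 0.4·14.1875 = 9.125.
Equilibrium price: P = 188 − 4·23.3125 = 94.75.

94.75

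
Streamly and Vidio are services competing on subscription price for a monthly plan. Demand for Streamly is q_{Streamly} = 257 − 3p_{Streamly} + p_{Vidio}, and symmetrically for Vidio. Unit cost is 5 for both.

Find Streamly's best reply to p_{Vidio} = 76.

58

Streamly's profit: π = (p_{Streamly} − 5)(257 − 3p_{Streamly} + p_{Vidio}).
∂π/∂p_{Streamly} = 272 − 6p_{Streamly} + p_{Vidio} = 0 ⇒ p_{Streamly} = 136/3 + (1/6)p_{Vidio}.
At p_{Vidio} = 76: p_{Streamly} = 136/3 + (1/6)·76 = 58.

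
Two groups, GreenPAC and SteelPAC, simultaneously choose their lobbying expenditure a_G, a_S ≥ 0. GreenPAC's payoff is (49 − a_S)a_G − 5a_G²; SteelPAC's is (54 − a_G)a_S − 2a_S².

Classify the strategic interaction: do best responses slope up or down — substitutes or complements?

Expanding GreenPAC's payoff: 49a_G − a_Sa_G − 5a_G².
∂π/∂a_G = 49 − a_S − 10a_G = 0, so a_G = 4.9 − 0.1a_S.
The best-response slope da_G/da_S = −0.1 < 0: the reaction function is downward-sloping, so the choices are strategic substitutes.

strategic substitutes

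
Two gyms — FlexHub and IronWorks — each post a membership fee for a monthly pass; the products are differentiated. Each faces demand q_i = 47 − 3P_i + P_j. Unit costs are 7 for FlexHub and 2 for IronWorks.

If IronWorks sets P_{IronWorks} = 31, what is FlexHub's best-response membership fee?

FlexHub's profit: π = (P_{FlexHub} − 7)(47 − 3P_{FlexHub} + P_{IronWorks}).
∂π/∂P_{FlexHub} = 68 − 6P_{FlexHub} + P_{IronWorks} = 0 ⇒ P_{FlexHub} = 34/3 + (1/6)P_{IronWorks}.
At P_{IronWorks} = 31: P_{FlexHub} = 34/3 + (1/6)·31 = 16.5.

16.5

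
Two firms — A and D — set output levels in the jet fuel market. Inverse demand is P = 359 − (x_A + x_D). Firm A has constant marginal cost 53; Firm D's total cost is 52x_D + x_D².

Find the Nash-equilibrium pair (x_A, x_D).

Firm A's profit: π = x_A(359 − (x_A + x_D)) − 53x_A.
∂π/∂x_A = 306 − 2x_A − x_D = 0, so x_A = 153 − 0.5x_D.
For D: ∂π/∂x_D = 307 − 4x_D − x_A = 0 ⇒ x_D = 76.75 − 0.25x_A.
Solving the two reaction functions simultaneously: (1 − (−0.5)(−0.25))x_A = 153 − 0.5·76.75, so 0.875x_A = 114.625 and x_A = 131.
Then x_D = 76.75 − 0.25·131 = 44.

131, 44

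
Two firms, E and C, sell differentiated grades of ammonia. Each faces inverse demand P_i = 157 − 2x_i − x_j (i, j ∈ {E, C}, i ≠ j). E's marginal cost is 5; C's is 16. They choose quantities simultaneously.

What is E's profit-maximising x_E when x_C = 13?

34.75

Firm E's profit: π = x_E(157 − 2x_E − x_C) − 5x_E.
∂π/∂x_E = 152 − 4x_E − x_C = 0 ⇒ x_E = 38 − 0.25x_C.
At x_C = 13: x_E = 38 − 0.25·13 = 34.75.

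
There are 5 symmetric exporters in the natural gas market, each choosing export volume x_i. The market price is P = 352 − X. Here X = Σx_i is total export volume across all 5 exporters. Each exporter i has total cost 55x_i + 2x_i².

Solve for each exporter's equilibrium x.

A representative exporter's profit is π_i = x_i(352 − X) − 55x_i − 2x_i², with X = x_i + Σ_{j≠i} x_j.
First-order condition: 297 − 6x_i − Σ_{j≠i} x_j = 0.
In a symmetric equilibrium every exporter chooses the same x, so Σ_{j≠i} x_j = 4x. The condition becomes 297 − 10x = 0, giving x = 297/10 = 29.7.

29.7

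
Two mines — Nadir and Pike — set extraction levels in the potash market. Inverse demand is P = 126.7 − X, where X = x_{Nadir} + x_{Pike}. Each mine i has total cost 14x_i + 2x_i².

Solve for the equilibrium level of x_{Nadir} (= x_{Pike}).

16.1

Mine Nadir's profit: π = x_{Nadir}(126.7 − (x_{Nadir} + x_{Pike})) − 14x_{Nadir} − 2x_{Nadir}².
∂π/∂x_{Nadir} = 112.7 − 6x_{Nadir} − x_{Pike} = 0, so x_{Nadir} = 1127/60 − (1/6)x_{Pike}.
The game is symmetric, so in equilibrium x_{Pike} = x_{Nadir}: the reaction function gives (7/6)x_{Nadir} = 1127/60, hence x_{Nadir} = 16.1.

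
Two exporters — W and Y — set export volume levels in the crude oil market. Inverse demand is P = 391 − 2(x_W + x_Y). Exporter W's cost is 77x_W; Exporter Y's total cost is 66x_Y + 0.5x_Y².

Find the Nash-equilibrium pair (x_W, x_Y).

57.5, 42

Exporter W's profit: π = x_W(391 − 2(x_W + x_Y)) − 77x_W.
∂π/∂x_W = 314 − 4x_W − 2x_Y = 0, so x_W = 78.5 − 0.5x_Y.
For Y: ∂π/∂x_Y = 325 − 5x_Y − 2x_W = 0 ⇒ x_Y = 65 − 0.4x_W.
Plugging x_Y into W's best response: x_W = 78.5 − 0.5(65 − 0.4x_W) ⇒ 0.8x_W = 46, so x_W = 57.5.
Then x_Y = 65 − 0.4·57.5 = 42.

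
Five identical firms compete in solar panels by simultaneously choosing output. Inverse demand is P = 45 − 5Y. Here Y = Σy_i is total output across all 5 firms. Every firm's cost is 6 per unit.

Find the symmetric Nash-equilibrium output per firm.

A representative firm's profit is π_i = y_i(45 − 5Y) − 6y_i, with Y = y_i + Σ_{j≠i} y_j.
First-order condition: 39 − 10y_i − 5Σ_{j≠i} y_j = 0.
With identical firms, set every y_j = y: then 39 − 10y − 20y = 0, i.e. y = 39/30 = 1.3.

1.3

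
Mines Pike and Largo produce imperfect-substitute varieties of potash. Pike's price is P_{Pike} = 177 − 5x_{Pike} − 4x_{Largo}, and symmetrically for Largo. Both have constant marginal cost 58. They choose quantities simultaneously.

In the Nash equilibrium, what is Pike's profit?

Mine Pike's profit: π = x_{Pike}(177 − 5x_{Pike} − 4x_{Largo}) − 58x_{Pike}.
∂π/∂x_{Pike} = 119 − 10x_{Pike} − 4x_{Largo} = 0 ⇒ x_{Pike} = 11.9 − 0.4x_{Largo}.
The game is symmetric, so in equilibrium x_{Largo} = x_{Pike}: the reaction function gives 1.4x_{Pike} = 11.9, hence x_{Pike} = 8.5.
P_{Pike} = 177 − 5·8.5 − 4·8.5 = 100.5.
Profit = (100.5 − 58)·8.5 = 361.25.

361.25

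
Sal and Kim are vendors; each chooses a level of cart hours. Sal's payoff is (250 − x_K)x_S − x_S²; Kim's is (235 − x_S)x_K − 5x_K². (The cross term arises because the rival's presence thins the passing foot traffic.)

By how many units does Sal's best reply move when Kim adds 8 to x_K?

-4

Expanding Sal's payoff: 250x_S − x_Kx_S − x_S².
∂π/∂x_S = 250 − x_K − 2x_S = 0, so x_S = 125 − 0.5x_K.
The reaction-function slope is −0.5, so an 8-unit rise in x_K moves x_S by −0.5 × 8 = −4. Sal's best response falls — the actions are strategic substitutes.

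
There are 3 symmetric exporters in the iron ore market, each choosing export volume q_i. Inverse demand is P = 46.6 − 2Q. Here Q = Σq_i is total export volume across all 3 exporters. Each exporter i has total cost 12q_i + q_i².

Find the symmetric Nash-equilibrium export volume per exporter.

3.46

A representative exporter's profit is π_i = q_i(46.6 − 2Q) − 12q_i − q_i², with Q = q_i + Σ_{j≠i} q_j.
First-order condition: 34.6 − 6q_i − 2Σ_{j≠i} q_j = 0.
Imposing symmetry (q_j = q for all j) turns Σ_{j≠i} q_j into 2q, so 34.6 = 10q and q = 3.46.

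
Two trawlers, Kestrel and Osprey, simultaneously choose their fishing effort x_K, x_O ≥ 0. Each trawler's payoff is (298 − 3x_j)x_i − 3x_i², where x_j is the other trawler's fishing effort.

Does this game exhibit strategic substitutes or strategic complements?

strategic substitutes

Kestrel's payoff is (298 − 3x_O)x_K − 3x_K².
∂π/∂x_K = 298 − 3x_O − 6x_K = 0, so x_K = 149/3 − 0.5x_O.
The best-response slope dx_K/dx_O = −0.5 < 0: the reaction function is downward-sloping, so the choices are strategic substitutes.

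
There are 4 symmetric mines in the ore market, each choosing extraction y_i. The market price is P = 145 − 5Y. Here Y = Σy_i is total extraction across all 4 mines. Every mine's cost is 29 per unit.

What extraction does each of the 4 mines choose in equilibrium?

A representative mine's profit is π_i = y_i(145 − 5Y) − 29y_i, with Y = y_i + Σ_{j≠i} y_j.
First-order condition: 116 − 10y_i − 5Σ_{j≠i} y_j = 0.
With identical mines, set every y_j = y: then 116 − 10y − 15y = 0, i.e. y = 116/25 = 4.64.

4.64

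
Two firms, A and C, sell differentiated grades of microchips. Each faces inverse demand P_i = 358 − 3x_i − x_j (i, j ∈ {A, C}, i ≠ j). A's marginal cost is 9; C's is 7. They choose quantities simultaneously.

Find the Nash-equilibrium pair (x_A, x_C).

Firm A's profit: π = x_A(358 − 3x_A − x_C) − 9x_A.
∂π/∂x_A = 349 − 6x_A − x_C = 0 ⇒ x_A = 349/6 − (1/6)x_C.
Similarly x_C = 58.5 − (1/6)x_A.
Substituting the second reaction function into the first: x_A = 349/6 − (1/6)(58.5 − (1/6)x_A), which gives (35/36)x_A = 581/12 ⇒ x_A = 49.8.
Then x_C = 58.5 − (1/6)·49.8 = 50.2.

49.8, 50.2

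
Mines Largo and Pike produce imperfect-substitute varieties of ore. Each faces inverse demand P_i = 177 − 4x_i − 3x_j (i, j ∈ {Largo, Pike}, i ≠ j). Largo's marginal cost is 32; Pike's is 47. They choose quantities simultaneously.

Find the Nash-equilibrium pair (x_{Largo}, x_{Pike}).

Mine Largo's profit: π = x_{Largo}(177 − 4x_{Largo} − 3x_{Pike}) − 32x_{Largo}.
∂π/∂x_{Largo} = 145 − 8x_{Largo} − 3x_{Pike} = 0 ⇒ x_{Largo} = 18.125 − 0.375x_{Pike}.
Similarly x_{Pike} = 16.25 − 0.375x_{Largo}.
Substituting the second reaction function into the first: x_{Largo} = 18.125 − 0.375(16.25 − 0.375x_{Largo}), which gives (55/64)x_{Largo} = 385/32 ⇒ x_{Largo} = 14.
Then x_{Pike} = 16.25 − 0.375·14 = 11.

14, 11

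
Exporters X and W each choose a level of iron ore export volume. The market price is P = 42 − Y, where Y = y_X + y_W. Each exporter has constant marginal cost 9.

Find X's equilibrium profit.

Exporter X's profit: π = y_X(42 − (y_X + y_W)) − 9y_X.
∂π/∂y_X = 33 − 2y_X − y_W = 0, so y_X = 16.5 − 0.5y_W.
By symmetry y_W = y_X; substituting into the reaction function, 1.5y_X = 16.5 and y_X = 11.
Price P = 42 − 22 = 20.
X's profit: (20 − 9)·11 = 121.

121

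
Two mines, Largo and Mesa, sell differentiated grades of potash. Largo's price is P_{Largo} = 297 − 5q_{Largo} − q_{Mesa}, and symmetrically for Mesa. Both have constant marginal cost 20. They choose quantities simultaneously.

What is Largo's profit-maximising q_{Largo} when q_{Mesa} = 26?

25.1

Mine Largo's profit: π = q_{Largo}(297 − 5q_{Largo} − q_{Mesa}) − 20q_{Largo}.
∂π/∂q_{Largo} = 277 − 10q_{Largo} − q_{Mesa} = 0 ⇒ q_{Largo} = 27.7 − 0.1q_{Mesa}.
At q_{Mesa} = 26: q_{Largo} = 27.7 − 0.1·26 = 25.1.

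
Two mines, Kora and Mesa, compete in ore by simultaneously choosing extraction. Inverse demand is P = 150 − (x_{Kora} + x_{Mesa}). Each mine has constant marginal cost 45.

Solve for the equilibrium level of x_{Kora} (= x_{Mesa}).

35

Mine Kora's profit: π = x_{Kora}(150 − (x_{Kora} + x_{Mesa})) − 45x_{Kora}.
∂π/∂x_{Kora} = 105 − 2x_{Kora} − x_{Mesa} = 0, so x_{Kora} = 52.5 − 0.5x_{Mesa}.
Setting x_{Kora} = x_{Mesa} in the reaction function: x_{Kora} = 52.5 − 0.5x_{Kora}, so x_{Kora} = 52.5 / 1.5 = 35.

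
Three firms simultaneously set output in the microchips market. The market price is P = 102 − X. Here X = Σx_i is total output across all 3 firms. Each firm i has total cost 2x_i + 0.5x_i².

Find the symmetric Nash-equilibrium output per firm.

20

A representative firm's profit is π_i = x_i(102 − X) − 2x_i − 0.5x_i², with X = x_i + Σ_{j≠i} x_j.
First-order condition: 100 − 3x_i − Σ_{j≠i} x_j = 0.
With identical firms, set every x_j = x: then 100 − 3x − 2x = 0, i.e. x = 100/5 = 20.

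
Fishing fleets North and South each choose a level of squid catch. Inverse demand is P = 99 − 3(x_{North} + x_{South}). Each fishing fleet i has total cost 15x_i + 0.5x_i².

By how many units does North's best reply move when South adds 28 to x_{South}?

-12

Fishing fleet North's profit: π = x_{North}(99 − 3(x_{North} + x_{South})) − 15x_{North} − 0.5x_{North}².
∂π/∂x_{North} = 84 − 7x_{North} − 3x_{South} = 0, so x_{North} = 12 − (3/7)x_{South}.
The reaction-function slope is −3/7, so a 28-unit rise in x_{South} moves x_{North} by −3/7 × 28 = −12. North's best response falls — the actions are strategic substitutes.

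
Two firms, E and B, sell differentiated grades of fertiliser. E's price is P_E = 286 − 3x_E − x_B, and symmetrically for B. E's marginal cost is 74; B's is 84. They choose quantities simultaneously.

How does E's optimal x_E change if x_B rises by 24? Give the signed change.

-4

Firm E's profit: π = x_E(286 − 3x_E − x_B) − 74x_E.
∂π/∂x_E = 212 − 6x_E − x_B = 0 ⇒ x_E = 106/3 − (1/6)x_B.
The reaction-function slope is −1/6, so a 24-unit rise in x_B moves x_E by −1/6 × 24 = −4. E's best response falls — the actions are strategic substitutes.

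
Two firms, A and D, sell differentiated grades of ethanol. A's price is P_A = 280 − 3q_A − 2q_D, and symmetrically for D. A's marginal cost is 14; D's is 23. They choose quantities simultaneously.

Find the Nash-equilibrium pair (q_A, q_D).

Firm A's profit: π = q_A(280 − 3q_A − 2q_D) − 14q_A.
∂π/∂q_A = 266 − 6q_A − 2q_D = 0 ⇒ q_A = 133/3 − (1/3)q_D.
Similarly q_D = 257/6 − (1/3)q_A.
Plugging q_D into A's best response: q_A = 133/3 − (1/3)(257/6 − (1/3)q_A) ⇒ (8/9)q_A = 541/18, so q_A = 33.8125.
Then q_D = 257/6 − (1/3)·33.8125 = 31.5625.

33.8125, 31.5625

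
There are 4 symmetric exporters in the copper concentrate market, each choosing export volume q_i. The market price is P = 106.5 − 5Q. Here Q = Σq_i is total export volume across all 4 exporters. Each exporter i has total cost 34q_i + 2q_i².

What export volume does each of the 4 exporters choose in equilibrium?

2.5

A representative exporter's profit is π_i = q_i(106.5 − 5Q) − 34q_i − 2q_i², with Q = q_i + Σ_{j≠i} q_j.
First-order condition: 72.5 − 14q_i − 5Σ_{j≠i} q_j = 0.
In a symmetric equilibrium every exporter chooses the same q, so Σ_{j≠i} q_j = 3q. The condition becomes 72.5 − 29q = 0, giving q = 72.5/29 = 2.5.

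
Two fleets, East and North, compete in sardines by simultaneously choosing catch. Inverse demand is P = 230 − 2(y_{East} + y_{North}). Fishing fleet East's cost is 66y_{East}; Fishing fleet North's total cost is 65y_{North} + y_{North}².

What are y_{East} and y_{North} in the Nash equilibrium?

Fishing fleet East's profit: π = y_{East}(230 − 2(y_{East} + y_{North})) − 66y_{East}.
∂π/∂y_{East} = 164 − 4y_{East} − 2y_{North} = 0, so y_{East} = 41 − 0.5y_{North}.
For North: ∂π/∂y_{North} = 165 − 6y_{North} − 2y_{East} = 0 ⇒ y_{North} = 27.5 − (1/3)y_{East}.
Substituting the second reaction function into the first: y_{East} = 41 − 0.5(27.5 − (1/3)y_{East}), which gives (5/6)y_{East} = 27.25 ⇒ y_{East} = 32.7.
Then y_{North} = 27.5 − (1/3)·32.7 = 16.6.

32.7, 16.6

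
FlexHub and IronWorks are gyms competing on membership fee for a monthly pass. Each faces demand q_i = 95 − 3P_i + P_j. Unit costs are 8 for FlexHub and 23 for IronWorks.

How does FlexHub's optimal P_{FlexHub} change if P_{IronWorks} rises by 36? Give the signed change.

6

FlexHub's profit: π = (P_{FlexHub} − 8)(95 − 3P_{FlexHub} + P_{IronWorks}).
∂π/∂P_{FlexHub} = 119 − 6P_{FlexHub} + P_{IronWorks} = 0 ⇒ P_{FlexHub} = 119/6 + (1/6)P_{IronWorks}.
The reaction-function slope is 1/6, so a 36-unit rise in P_{IronWorks} moves P_{FlexHub} by 1/6 × 36 = 6. FlexHub's best response rises — the actions are strategic complements.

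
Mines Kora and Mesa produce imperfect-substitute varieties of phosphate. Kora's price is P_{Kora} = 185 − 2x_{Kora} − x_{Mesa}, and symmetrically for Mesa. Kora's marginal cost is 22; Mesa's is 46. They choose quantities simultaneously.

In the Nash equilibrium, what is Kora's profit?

Mine Kora's profit: π = x_{Kora}(185 − 2x_{Kora} − x_{Mesa}) − 22x_{Kora}.
∂π/∂x_{Kora} = 163 − 4x_{Kora} − x_{Mesa} = 0 ⇒ x_{Kora} = 40.75 − 0.25x_{Mesa}.
Similarly x_{Mesa} = 34.75 − 0.25x_{Kora}.
Substituting the second reaction function into the first: x_{Kora} = 40.75 − 0.25(34.75 − 0.25x_{Kora}), which gives 0.9375x_{Kora} = 32.0625 ⇒ x_{Kora} = 34.2.
Then x_{Mesa} = 34.75 − 0.25·34.2 = 26.2.
P_{Kora} = 185 − 2·34.2 − 26.2 = 90.4.
Profit = (90.4 − 22)·34.2 = 2339.28.

2339.28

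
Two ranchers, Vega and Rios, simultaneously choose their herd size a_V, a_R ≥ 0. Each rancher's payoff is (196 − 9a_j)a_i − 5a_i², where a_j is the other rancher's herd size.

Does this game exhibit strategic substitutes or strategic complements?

Vega's payoff is (196 − 9a_R)a_V − 5a_V².
∂π/∂a_V = 196 − 9a_R − 10a_V = 0, so a_V = 19.6 − 0.9a_R.
The best-response slope da_V/da_R = −0.9 < 0: the reaction function is downward-sloping, so the choices are strategic substitutes.

strategic substitutes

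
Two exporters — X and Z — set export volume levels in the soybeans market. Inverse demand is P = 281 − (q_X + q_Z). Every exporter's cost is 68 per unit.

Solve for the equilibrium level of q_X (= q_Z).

Exporter X's profit: π = q_X(281 − (q_X + q_Z)) − 68q_X.
∂π/∂q_X = 213 − 2q_X − q_Z = 0, so q_X = 106.5 − 0.5q_Z.
The game is symmetric, so in equilibrium q_Z = q_X: the reaction function gives 1.5q_X = 106.5, hence q_X = 71.

71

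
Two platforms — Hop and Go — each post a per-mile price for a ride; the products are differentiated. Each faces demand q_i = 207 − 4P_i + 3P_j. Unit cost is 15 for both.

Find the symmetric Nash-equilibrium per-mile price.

53.4

Hop's profit: π = (P_{Hop} − 15)(207 − 4P_{Hop} + 3P_{Go}).
∂π/∂P_{Hop} = 267 − 8P_{Hop} + 3P_{Go} = 0 ⇒ P_{Hop} = 33.375 + 0.375P_{Go}.
Setting P_{Hop} = P_{Go} in the reaction function: P_{Hop} = 33.375 + 0.375P_{Hop}, so P_{Hop} = 33.375 / 0.625 = 53.4.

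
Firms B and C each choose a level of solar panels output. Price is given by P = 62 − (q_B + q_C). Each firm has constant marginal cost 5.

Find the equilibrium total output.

Firm B's profit: π = q_B(62 − (q_B + q_C)) − 5q_B.
∂π/∂q_B = 57 − 2q_B − q_C = 0, so q_B = 28.5 − 0.5q_C.
The game is symmetric, so in equilibrium q_C = q_B: the reaction function gives 1.5q_B = 28.5, hence q_B = 19.
Total output: 19 + 19 = 38.

38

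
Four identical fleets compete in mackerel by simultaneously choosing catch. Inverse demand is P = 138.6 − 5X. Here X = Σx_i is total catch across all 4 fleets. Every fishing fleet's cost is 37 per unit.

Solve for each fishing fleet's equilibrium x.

4.064

A representative fishing fleet's profit is π_i = x_i(138.6 − 5X) − 37x_i, with X = x_i + Σ_{j≠i} x_j.
First-order condition: 101.6 − 10x_i − 5Σ_{j≠i} x_j = 0.
In a symmetric equilibrium every fishing fleet chooses the same x, so Σ_{j≠i} x_j = 3x. The condition becomes 101.6 − 25x = 0, giving x = 101.6/25 = 4.064.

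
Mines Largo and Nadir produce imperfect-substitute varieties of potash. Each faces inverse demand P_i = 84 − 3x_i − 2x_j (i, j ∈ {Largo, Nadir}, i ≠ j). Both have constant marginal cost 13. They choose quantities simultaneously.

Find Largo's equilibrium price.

39.625

Mine Largo's profit: π = x_{Largo}(84 − 3x_{Largo} − 2x_{Nadir}) − 13x_{Largo}.
∂π/∂x_{Largo} = 71 − 6x_{Largo} − 2x_{Nadir} = 0 ⇒ x_{Largo} = 71/6 − (1/3)x_{Nadir}.
By symmetry x_{Nadir} = x_{Largo}; substituting into the reaction function, (4/3)x_{Largo} = 71/6 and x_{Largo} = 8.875.
P_{Largo} = 84 − 3·8.875 − 2·8.875 = 39.625.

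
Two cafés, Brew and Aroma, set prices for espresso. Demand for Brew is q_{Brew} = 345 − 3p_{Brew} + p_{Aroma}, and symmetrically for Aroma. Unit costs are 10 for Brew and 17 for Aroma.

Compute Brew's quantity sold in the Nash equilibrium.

196.8

Brew's profit: π = (p_{Brew} − 10)(345 − 3p_{Brew} + p_{Aroma}).
∂π/∂p_{Brew} = 375 − 6p_{Brew} + p_{Aroma} = 0 ⇒ p_{Brew} = 62.5 + (1/6)p_{Aroma}.
Similarly p_{Aroma} = 66 + (1/6)p_{Brew}.
Solving the two reaction functions simultaneously: (1 − (1/6)(1/6))p_{Brew} = 62.5 + (1/6)·66, so (35/36)p_{Brew} = 73.5 and p_{Brew} = 75.6.
Then p_{Aroma} = 66 + (1/6)·75.6 = 78.6.
q_{Brew} = 345 − 3·75.6 + 78.6 = 196.8.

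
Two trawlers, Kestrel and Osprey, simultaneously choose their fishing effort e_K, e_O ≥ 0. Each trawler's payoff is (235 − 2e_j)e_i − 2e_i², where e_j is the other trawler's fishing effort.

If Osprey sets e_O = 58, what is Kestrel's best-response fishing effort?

29.75

Kestrel's payoff is (235 − 2e_O)e_K − 2e_K².
∂π/∂e_K = 235 − 2e_O − 4e_K = 0, so e_K = 58.75 − 0.5e_O.
At e_O = 58: e_K = 58.75 − 0.5·58 = 29.75.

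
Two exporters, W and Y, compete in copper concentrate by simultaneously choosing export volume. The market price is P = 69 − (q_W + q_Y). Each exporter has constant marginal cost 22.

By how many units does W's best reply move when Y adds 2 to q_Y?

Exporter W's profit: π = q_W(69 − (q_W + q_Y)) − 22q_W.
∂π/∂q_W = 47 − 2q_W − q_Y = 0, so q_W = 23.5 − 0.5q_Y.
The reaction-function slope is −0.5, so a 2-unit rise in q_Y moves q_W by −0.5 × 2 = −1. W's best response falls — the actions are strategic substitutes.

-1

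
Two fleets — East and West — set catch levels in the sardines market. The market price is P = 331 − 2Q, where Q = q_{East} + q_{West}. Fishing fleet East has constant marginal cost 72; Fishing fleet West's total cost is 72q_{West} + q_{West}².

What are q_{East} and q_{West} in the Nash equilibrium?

Fishing fleet East's profit: π = q_{East}(331 − 2(q_{East} + q_{West})) − 72q_{East}.
∂π/∂q_{East} = 259 − 4q_{East} − 2q_{West} = 0, so q_{East} = 64.75 − 0.5q_{West}.
For West: ∂π/∂q_{West} = 259 − 6q_{West} − 2q_{East} = 0 ⇒ q_{West} = 259/6 − (1/3)q_{East}.
Substituting the second reaction function into the first: q_{East} = 64.75 − 0.5(259/6 − (1/3)q_{East}), which gives (5/6)q_{East} = 259/6 ⇒ q_{East} = 51.8.
Then q_{West} = 259/6 − (1/3)·51.8 = 25.9.

51.8, 25.9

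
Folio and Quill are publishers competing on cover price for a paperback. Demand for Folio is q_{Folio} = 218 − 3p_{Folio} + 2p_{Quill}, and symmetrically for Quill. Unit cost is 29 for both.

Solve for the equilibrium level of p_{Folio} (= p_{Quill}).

76.25

Folio's profit: π = (p_{Folio} − 29)(218 − 3p_{Folio} + 2p_{Quill}).
∂π/∂p_{Folio} = 305 − 6p_{Folio} + 2p_{Quill} = 0 ⇒ p_{Folio} = 305/6 + (1/3)p_{Quill}.
By symmetry p_{Quill} = p_{Folio}; substituting into the reaction function, (2/3)p_{Folio} = 305/6 and p_{Folio} = 76.25.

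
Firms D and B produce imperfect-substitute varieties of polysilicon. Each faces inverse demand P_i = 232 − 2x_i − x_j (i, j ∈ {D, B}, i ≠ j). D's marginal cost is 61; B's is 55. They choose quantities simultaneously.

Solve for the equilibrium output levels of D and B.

Firm D's profit: π = x_D(232 − 2x_D − x_B) − 61x_D.
∂π/∂x_D = 171 − 4x_D − x_B = 0 ⇒ x_D = 42.75 − 0.25x_B.
Similarly x_B = 44.25 − 0.25x_D.
Substituting the second reaction function into the first: x_D = 42.75 − 0.25(44.25 − 0.25x_D), which gives 0.9375x_D = 31.6875 ⇒ x_D = 33.8.
Then x_B = 44.25 − 0.25·33.8 = 35.8.

33.8, 35.8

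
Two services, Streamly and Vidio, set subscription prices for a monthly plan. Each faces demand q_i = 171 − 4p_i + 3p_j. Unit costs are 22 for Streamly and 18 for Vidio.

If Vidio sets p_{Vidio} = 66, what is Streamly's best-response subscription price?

57.125

Streamly's profit: π = (p_{Streamly} − 22)(171 − 4p_{Streamly} + 3p_{Vidio}).
∂π/∂p_{Streamly} = 259 − 8p_{Streamly} + 3p_{Vidio} = 0 ⇒ p_{Streamly} = 32.375 + 0.375p_{Vidio}.
At p_{Vidio} = 66: p_{Streamly} = 32.375 + 0.375·66 = 57.125.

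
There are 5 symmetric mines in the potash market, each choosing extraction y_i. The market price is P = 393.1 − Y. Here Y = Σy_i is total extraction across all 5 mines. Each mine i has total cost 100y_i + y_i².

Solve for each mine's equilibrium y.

A representative mine's profit is π_i = y_i(393.1 − Y) − 100y_i − y_i², with Y = y_i + Σ_{j≠i} y_j.
First-order condition: 293.1 − 4y_i − Σ_{j≠i} y_j = 0.
Imposing symmetry (y_j = y for all j) turns Σ_{j≠i} y_j into 4y, so 293.1 = 8y and y = 36.6375.

36.6375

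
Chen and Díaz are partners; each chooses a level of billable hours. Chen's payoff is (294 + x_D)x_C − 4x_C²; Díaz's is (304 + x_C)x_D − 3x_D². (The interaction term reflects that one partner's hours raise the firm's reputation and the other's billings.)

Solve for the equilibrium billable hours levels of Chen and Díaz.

Expanding Chen's payoff: 294x_C + x_Dx_C − 4x_C².
∂π/∂x_C = 294 + x_D − 8x_C = 0, so x_C = 36.75 + 0.125x_D.
Likewise for Díaz: x_D = 152/3 + (1/6)x_C.
Solving the two reaction functions simultaneously: (1 − (0.125)(1/6))x_C = 36.75 + 0.125·(152/3), so (47/48)x_C = 517/12 and x_C = 44.
Then x_D = 152/3 + (1/6)·44 = 58.

44, 58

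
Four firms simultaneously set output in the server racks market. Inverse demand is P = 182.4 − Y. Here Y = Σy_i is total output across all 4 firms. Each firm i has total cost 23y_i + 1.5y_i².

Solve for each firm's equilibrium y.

A representative firm's profit is π_i = y_i(182.4 − Y) − 23y_i − 1.5y_i², with Y = y_i + Σ_{j≠i} y_j.
First-order condition: 159.4 − 5y_i − Σ_{j≠i} y_j = 0.
With identical firms, set every y_j = y: then 159.4 − 5y − 3y = 0, i.e. y = 159.4/8 = 19.925.

19.925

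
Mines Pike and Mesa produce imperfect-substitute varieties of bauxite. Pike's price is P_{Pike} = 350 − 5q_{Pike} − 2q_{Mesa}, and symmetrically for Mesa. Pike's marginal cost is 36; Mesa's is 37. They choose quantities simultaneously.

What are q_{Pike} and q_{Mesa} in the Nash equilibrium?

26.1875, 26.0625

Mine Pike's profit: π = q_{Pike}(350 − 5q_{Pike} − 2q_{Mesa}) − 36q_{Pike}.
∂π/∂q_{Pike} = 314 − 10q_{Pike} − 2q_{Mesa} = 0 ⇒ q_{Pike} = 31.4 − 0.2q_{Mesa}.
Similarly q_{Mesa} = 31.3 − 0.2q_{Pike}.
Plugging q_{Mesa} into Pike's best response: q_{Pike} = 31.4 − 0.2(31.3 − 0.2q_{Pike}) ⇒ 0.96q_{Pike} = 25.14, so q_{Pike} = 26.1875.
Then q_{Mesa} = 31.3 − 0.2·26.1875 = 26.0625.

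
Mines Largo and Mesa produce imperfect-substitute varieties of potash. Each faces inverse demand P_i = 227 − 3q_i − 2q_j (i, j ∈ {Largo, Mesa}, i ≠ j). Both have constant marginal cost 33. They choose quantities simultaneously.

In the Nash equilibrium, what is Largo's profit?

1764.1875

Mine Largo's profit: π = q_{Largo}(227 − 3q_{Largo} − 2q_{Mesa}) − 33q_{Largo}.
∂π/∂q_{Largo} = 194 − 6q_{Largo} − 2q_{Mesa} = 0 ⇒ q_{Largo} = 97/3 − (1/3)q_{Mesa}.
The game is symmetric, so in equilibrium q_{Mesa} = q_{Largo}: the reaction function gives (4/3)q_{Largo} = 97/3, hence q_{Largo} = 24.25.
P_{Largo} = 227 − 3·24.25 − 2·24.25 = 105.75.
Profit = (105.75 − 33)·24.25 = 1764.1875.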